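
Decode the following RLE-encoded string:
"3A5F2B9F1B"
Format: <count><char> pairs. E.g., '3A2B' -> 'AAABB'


Expanding each <count><char> pair:
  3A -> 'AAA'
  5F -> 'FFFFF'
  2B -> 'BB'
  9F -> 'FFFFFFFFF'
  1B -> 'B'

Decoded = AAAFFFFFBBFFFFFFFFFB


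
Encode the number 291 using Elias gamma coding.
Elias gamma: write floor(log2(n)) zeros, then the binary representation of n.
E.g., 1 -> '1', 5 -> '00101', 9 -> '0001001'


num_bits = floor(log2(291)) + 1 = 9
leading_zeros = num_bits - 1 = 8
binary(291) = 100100011

Elias gamma(291) = '00000000' + '100100011' = 00000000100100011 (17 bits)


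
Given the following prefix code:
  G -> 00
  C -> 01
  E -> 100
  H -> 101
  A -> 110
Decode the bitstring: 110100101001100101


Decoding step by step:
Bits 110 -> A
Bits 100 -> E
Bits 101 -> H
Bits 00 -> G
Bits 110 -> A
Bits 01 -> C
Bits 01 -> C


Decoded message: AEHGACC


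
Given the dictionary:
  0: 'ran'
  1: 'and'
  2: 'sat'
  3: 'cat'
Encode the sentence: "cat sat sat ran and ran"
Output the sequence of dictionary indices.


Look up each word in the dictionary:
  'cat' -> 3
  'sat' -> 2
  'sat' -> 2
  'ran' -> 0
  'and' -> 1
  'ran' -> 0

Encoded: [3, 2, 2, 0, 1, 0]


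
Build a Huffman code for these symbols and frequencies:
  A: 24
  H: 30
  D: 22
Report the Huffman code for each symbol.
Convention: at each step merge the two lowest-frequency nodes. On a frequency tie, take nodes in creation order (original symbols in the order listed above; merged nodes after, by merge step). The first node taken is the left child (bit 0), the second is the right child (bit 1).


Huffman tree construction:
Step 1: Merge D(22) + A(24) = 46
Step 2: Merge H(30) + (D+A)(46) = 76
Read each symbol's code off the tree from the root (left child = 0, right child = 1).

Codes:
  A: 11 (length 2)
  H: 0 (length 1)
  D: 10 (length 2)
Average code length: 122/76 = 1.6053 bits/symbol


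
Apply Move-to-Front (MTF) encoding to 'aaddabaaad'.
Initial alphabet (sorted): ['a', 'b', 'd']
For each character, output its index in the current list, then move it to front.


MTF encoding:
'a': index 0 in ['a', 'b', 'd'] -> ['a', 'b', 'd']
'a': index 0 in ['a', 'b', 'd'] -> ['a', 'b', 'd']
'd': index 2 in ['a', 'b', 'd'] -> ['d', 'a', 'b']
'd': index 0 in ['d', 'a', 'b'] -> ['d', 'a', 'b']
'a': index 1 in ['d', 'a', 'b'] -> ['a', 'd', 'b']
'b': index 2 in ['a', 'd', 'b'] -> ['b', 'a', 'd']
'a': index 1 in ['b', 'a', 'd'] -> ['a', 'b', 'd']
'a': index 0 in ['a', 'b', 'd'] -> ['a', 'b', 'd']
'a': index 0 in ['a', 'b', 'd'] -> ['a', 'b', 'd']
'd': index 2 in ['a', 'b', 'd'] -> ['d', 'a', 'b']


Output: [0, 0, 2, 0, 1, 2, 1, 0, 0, 2]


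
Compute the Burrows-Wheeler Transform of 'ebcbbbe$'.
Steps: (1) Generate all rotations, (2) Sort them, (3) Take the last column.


Rotations (sorted):
  0: $ebcbbbe -> last char: e
  1: bbbe$ebc -> last char: c
  2: bbe$ebcb -> last char: b
  3: bcbbbe$e -> last char: e
  4: be$ebcbb -> last char: b
  5: cbbbe$eb -> last char: b
  6: e$ebcbbb -> last char: b
  7: ebcbbbe$ -> last char: $


BWT = ecbebbb$


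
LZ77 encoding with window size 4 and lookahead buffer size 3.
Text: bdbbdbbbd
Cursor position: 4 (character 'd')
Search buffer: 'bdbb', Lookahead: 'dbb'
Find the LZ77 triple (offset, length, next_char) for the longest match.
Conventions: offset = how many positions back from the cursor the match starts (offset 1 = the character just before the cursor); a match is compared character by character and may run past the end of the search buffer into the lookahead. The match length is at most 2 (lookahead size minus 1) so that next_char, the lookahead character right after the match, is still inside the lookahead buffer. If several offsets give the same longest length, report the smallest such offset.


Try each offset into the search buffer:
  offset=1 (pos 3, char 'b'): match length 0
  offset=2 (pos 2, char 'b'): match length 0
  offset=3 (pos 1, char 'd'): match length 2
  offset=4 (pos 0, char 'b'): match length 0
Longest match has length 2 at offset 3.
next_char = character at position 4 + 2 = 6 -> 'b'

Best match: offset=3, length=2 (matching 'db' starting at position 1)
LZ77 triple: (3, 2, 'b')


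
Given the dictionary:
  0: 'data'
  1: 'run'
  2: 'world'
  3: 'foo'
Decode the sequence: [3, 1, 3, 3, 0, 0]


Look up each index in the dictionary:
  3 -> 'foo'
  1 -> 'run'
  3 -> 'foo'
  3 -> 'foo'
  0 -> 'data'
  0 -> 'data'

Decoded: "foo run foo foo data data"


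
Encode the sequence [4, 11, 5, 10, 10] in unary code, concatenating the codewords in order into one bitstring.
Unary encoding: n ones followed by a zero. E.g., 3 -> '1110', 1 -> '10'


Encode each number as n ones followed by a terminating 0:
  4 -> 11110 (5 bits)
  11 -> 111111111110 (12 bits)
  5 -> 111110 (6 bits)
  10 -> 11111111110 (11 bits)
  10 -> 11111111110 (11 bits)
Total length = 5 + 12 + 6 + 11 + 11 = 45 bits.

Unary([4, 11, 5, 10, 10]) = 111101111111111101111101111111111011111111110 (45 bits)


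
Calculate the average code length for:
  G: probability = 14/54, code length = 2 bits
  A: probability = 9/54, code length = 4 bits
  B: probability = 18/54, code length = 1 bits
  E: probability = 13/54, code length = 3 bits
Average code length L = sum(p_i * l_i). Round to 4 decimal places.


Weighted contributions p_i * l_i:
  G: (14/54) * 2 = 28/54
  A: (9/54) * 4 = 36/54
  B: (18/54) * 1 = 18/54
  E: (13/54) * 3 = 39/54
Sum = (28 + 36 + 18 + 39)/54 = 121/54

L = 121/54 = 2.2407 bits/symbol


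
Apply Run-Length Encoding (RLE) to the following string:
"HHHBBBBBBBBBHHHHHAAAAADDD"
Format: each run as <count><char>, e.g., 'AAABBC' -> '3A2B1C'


Scanning runs left to right:
  i=0: run of 'H' x 3 -> '3H'
  i=3: run of 'B' x 9 -> '9B'
  i=12: run of 'H' x 5 -> '5H'
  i=17: run of 'A' x 5 -> '5A'
  i=22: run of 'D' x 3 -> '3D'

RLE = 3H9B5H5A3D


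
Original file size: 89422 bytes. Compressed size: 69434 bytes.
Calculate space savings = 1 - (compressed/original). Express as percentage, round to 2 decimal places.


ratio = compressed/original = 69434/89422 = 0.776476
savings = 1 - ratio = 1 - 0.776476 = 0.223524
as a percentage: 0.223524 * 100 = 22.35%

Space savings = 1 - 69434/89422 = 22.35%


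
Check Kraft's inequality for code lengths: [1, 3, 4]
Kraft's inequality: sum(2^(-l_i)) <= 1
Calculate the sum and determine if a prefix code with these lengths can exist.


Sum = 2^(-1) + 2^(-3) + 2^(-4)
    = 0.5 + 0.125 + 0.0625
    = 11/16 = 0.6875
Since 0.6875 <= 1, Kraft's inequality IS satisfied.
A prefix code with these lengths CAN exist.

Kraft sum = 0.6875. Satisfied.


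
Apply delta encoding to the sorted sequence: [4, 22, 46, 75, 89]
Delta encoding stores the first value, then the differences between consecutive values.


First value: 4
Deltas:
  22 - 4 = 18
  46 - 22 = 24
  75 - 46 = 29
  89 - 75 = 14


Delta encoded: [4, 18, 24, 29, 14]


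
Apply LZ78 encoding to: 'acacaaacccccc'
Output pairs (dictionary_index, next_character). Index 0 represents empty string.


LZ78 encoding steps:
Dictionary: {0: ''}
Step 1: w='' (idx 0), next='a' -> output (0, 'a'), add 'a' as idx 1
Step 2: w='' (idx 0), next='c' -> output (0, 'c'), add 'c' as idx 2
Step 3: w='a' (idx 1), next='c' -> output (1, 'c'), add 'ac' as idx 3
Step 4: w='a' (idx 1), next='a' -> output (1, 'a'), add 'aa' as idx 4
Step 5: w='ac' (idx 3), next='c' -> output (3, 'c'), add 'acc' as idx 5
Step 6: w='c' (idx 2), next='c' -> output (2, 'c'), add 'cc' as idx 6
Step 7: w='cc' (idx 6), end of input -> output (6, '')


Encoded: [(0, 'a'), (0, 'c'), (1, 'c'), (1, 'a'), (3, 'c'), (2, 'c'), (6, '')]


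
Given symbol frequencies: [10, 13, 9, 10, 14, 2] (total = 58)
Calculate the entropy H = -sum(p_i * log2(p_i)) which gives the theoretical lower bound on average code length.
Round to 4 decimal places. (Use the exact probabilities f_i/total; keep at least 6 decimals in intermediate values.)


Per-symbol terms -p_i * log2(p_i) with p_i = f_i/58:
  p = 10/58 = 0.172414: log2(p) = -2.536053, -p*log2(p) = 0.437251
  p = 13/58 = 0.224138: log2(p) = -2.157541, -p*log2(p) = 0.483587
  p = 9/58 = 0.155172: log2(p) = -2.688056, -p*log2(p) = 0.417112
  p = 10/58 = 0.172414: log2(p) = -2.536053, -p*log2(p) = 0.437251
  p = 14/58 = 0.241379: log2(p) = -2.050626, -p*log2(p) = 0.494979
  p = 2/58 = 0.034483: log2(p) = -4.857981, -p*log2(p) = 0.167517
H = 0.437251 + 0.483587 + 0.417112 + 0.437251 + 0.494979 + 0.167517 = 2.437697

H = 2.4377 bits/symbol


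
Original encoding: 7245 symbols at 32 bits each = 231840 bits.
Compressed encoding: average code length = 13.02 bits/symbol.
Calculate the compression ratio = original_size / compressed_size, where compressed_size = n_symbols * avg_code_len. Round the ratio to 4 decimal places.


original_size = n_symbols * orig_bits = 7245 * 32 = 231840 bits
compressed_size = n_symbols * avg_code_len = 7245 * 13.02 = 94329.9 bits
ratio = original_size / compressed_size = 231840 / 94329.9 = 2.4578

Compression ratio = 2.4578


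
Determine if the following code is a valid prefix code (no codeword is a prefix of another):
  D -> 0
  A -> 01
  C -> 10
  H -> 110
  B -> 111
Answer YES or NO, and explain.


Checking each pair (does one codeword prefix another?):
  D='0' vs A='01': prefix -- VIOLATION

NO -- this is NOT a valid prefix code. D (0) is a prefix of A (01).


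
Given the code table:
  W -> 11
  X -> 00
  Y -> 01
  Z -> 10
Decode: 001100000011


Decoding:
00 -> X
11 -> W
00 -> X
00 -> X
00 -> X
11 -> W


Result: XWXXXW


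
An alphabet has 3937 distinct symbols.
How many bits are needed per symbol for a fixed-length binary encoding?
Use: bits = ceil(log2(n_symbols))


log2(3937) = 11.9429
Bracket: 2^11 = 2048 < 3937 <= 2^12 = 4096
So ceil(log2(3937)) = 12

bits = ceil(log2(3937)) = ceil(11.9429) = 12 bits


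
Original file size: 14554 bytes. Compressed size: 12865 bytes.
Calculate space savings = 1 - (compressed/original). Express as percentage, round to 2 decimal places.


ratio = compressed/original = 12865/14554 = 0.883949
savings = 1 - ratio = 1 - 0.883949 = 0.116051
as a percentage: 0.116051 * 100 = 11.61%

Space savings = 1 - 12865/14554 = 11.61%


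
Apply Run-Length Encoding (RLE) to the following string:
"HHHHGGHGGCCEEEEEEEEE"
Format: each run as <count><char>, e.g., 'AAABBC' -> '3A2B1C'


Scanning runs left to right:
  i=0: run of 'H' x 4 -> '4H'
  i=4: run of 'G' x 2 -> '2G'
  i=6: run of 'H' x 1 -> '1H'
  i=7: run of 'G' x 2 -> '2G'
  i=9: run of 'C' x 2 -> '2C'
  i=11: run of 'E' x 9 -> '9E'

RLE = 4H2G1H2G2C9E


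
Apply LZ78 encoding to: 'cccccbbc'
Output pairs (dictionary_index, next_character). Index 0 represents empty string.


LZ78 encoding steps:
Dictionary: {0: ''}
Step 1: w='' (idx 0), next='c' -> output (0, 'c'), add 'c' as idx 1
Step 2: w='c' (idx 1), next='c' -> output (1, 'c'), add 'cc' as idx 2
Step 3: w='cc' (idx 2), next='b' -> output (2, 'b'), add 'ccb' as idx 3
Step 4: w='' (idx 0), next='b' -> output (0, 'b'), add 'b' as idx 4
Step 5: w='c' (idx 1), end of input -> output (1, '')


Encoded: [(0, 'c'), (1, 'c'), (2, 'b'), (0, 'b'), (1, '')]


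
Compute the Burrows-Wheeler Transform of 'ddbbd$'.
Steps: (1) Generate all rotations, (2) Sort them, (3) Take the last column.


Rotations (sorted):
  0: $ddbbd -> last char: d
  1: bbd$dd -> last char: d
  2: bd$ddb -> last char: b
  3: d$ddbb -> last char: b
  4: dbbd$d -> last char: d
  5: ddbbd$ -> last char: $


BWT = ddbbd$


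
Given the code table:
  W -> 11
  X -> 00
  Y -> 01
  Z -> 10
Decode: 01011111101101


Decoding:
01 -> Y
01 -> Y
11 -> W
11 -> W
10 -> Z
11 -> W
01 -> Y


Result: YYWWZWY


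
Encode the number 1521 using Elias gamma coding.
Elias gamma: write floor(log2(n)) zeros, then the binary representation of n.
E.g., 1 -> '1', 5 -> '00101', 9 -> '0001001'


num_bits = floor(log2(1521)) + 1 = 11
leading_zeros = num_bits - 1 = 10
binary(1521) = 10111110001

Elias gamma(1521) = '0000000000' + '10111110001' = 000000000010111110001 (21 bits)


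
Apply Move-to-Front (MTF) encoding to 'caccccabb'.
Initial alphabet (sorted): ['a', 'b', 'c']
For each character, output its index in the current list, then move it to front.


MTF encoding:
'c': index 2 in ['a', 'b', 'c'] -> ['c', 'a', 'b']
'a': index 1 in ['c', 'a', 'b'] -> ['a', 'c', 'b']
'c': index 1 in ['a', 'c', 'b'] -> ['c', 'a', 'b']
'c': index 0 in ['c', 'a', 'b'] -> ['c', 'a', 'b']
'c': index 0 in ['c', 'a', 'b'] -> ['c', 'a', 'b']
'c': index 0 in ['c', 'a', 'b'] -> ['c', 'a', 'b']
'a': index 1 in ['c', 'a', 'b'] -> ['a', 'c', 'b']
'b': index 2 in ['a', 'c', 'b'] -> ['b', 'a', 'c']
'b': index 0 in ['b', 'a', 'c'] -> ['b', 'a', 'c']


Output: [2, 1, 1, 0, 0, 0, 1, 2, 0]


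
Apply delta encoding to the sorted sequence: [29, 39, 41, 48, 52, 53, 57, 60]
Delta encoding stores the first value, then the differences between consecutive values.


First value: 29
Deltas:
  39 - 29 = 10
  41 - 39 = 2
  48 - 41 = 7
  52 - 48 = 4
  53 - 52 = 1
  57 - 53 = 4
  60 - 57 = 3


Delta encoded: [29, 10, 2, 7, 4, 1, 4, 3]


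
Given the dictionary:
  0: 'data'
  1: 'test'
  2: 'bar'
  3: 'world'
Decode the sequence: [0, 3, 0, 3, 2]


Look up each index in the dictionary:
  0 -> 'data'
  3 -> 'world'
  0 -> 'data'
  3 -> 'world'
  2 -> 'bar'

Decoded: "data world data world bar"


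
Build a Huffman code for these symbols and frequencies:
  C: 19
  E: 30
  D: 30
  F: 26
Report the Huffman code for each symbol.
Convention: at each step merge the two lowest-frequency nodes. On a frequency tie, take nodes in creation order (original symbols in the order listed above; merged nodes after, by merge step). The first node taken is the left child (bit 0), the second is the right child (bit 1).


Huffman tree construction:
Step 1: Merge C(19) + F(26) = 45
Step 2: Merge E(30) + D(30) = 60
Step 3: Merge (C+F)(45) + (E+D)(60) = 105
Read each symbol's code off the tree from the root (left child = 0, right child = 1).

Codes:
  C: 00 (length 2)
  E: 10 (length 2)
  D: 11 (length 2)
  F: 01 (length 2)
Average code length: 210/105 = 2.0000 bits/symbol


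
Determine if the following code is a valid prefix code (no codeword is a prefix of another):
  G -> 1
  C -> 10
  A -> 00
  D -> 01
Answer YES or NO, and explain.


Checking each pair (does one codeword prefix another?):
  G='1' vs C='10': prefix -- VIOLATION

NO -- this is NOT a valid prefix code. G (1) is a prefix of C (10).


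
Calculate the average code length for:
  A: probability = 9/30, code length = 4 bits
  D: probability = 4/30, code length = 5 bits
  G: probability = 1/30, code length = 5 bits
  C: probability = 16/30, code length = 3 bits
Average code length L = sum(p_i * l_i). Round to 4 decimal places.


Weighted contributions p_i * l_i:
  A: (9/30) * 4 = 36/30
  D: (4/30) * 5 = 20/30
  G: (1/30) * 5 = 5/30
  C: (16/30) * 3 = 48/30
Sum = (36 + 20 + 5 + 48)/30 = 109/30

L = 109/30 = 3.6333 bits/symbol


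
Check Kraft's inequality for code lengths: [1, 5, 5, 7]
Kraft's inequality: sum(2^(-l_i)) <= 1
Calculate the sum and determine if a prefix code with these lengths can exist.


Sum = 2^(-1) + 2^(-5) + 2^(-5) + 2^(-7)
    = 0.5 + 0.03125 + 0.03125 + 0.0078125
    = 73/128 = 0.5703125
Since 0.5703125 <= 1, Kraft's inequality IS satisfied.
A prefix code with these lengths CAN exist.

Kraft sum = 0.5703125. Satisfied.


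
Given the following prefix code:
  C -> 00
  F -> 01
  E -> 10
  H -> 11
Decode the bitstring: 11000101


Decoding step by step:
Bits 11 -> H
Bits 00 -> C
Bits 01 -> F
Bits 01 -> F


Decoded message: HCFF


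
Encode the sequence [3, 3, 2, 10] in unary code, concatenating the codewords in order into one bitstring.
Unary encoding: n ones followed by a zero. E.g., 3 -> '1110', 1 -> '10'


Encode each number as n ones followed by a terminating 0:
  3 -> 1110 (4 bits)
  3 -> 1110 (4 bits)
  2 -> 110 (3 bits)
  10 -> 11111111110 (11 bits)
Total length = 4 + 4 + 3 + 11 = 22 bits.

Unary([3, 3, 2, 10]) = 1110111011011111111110 (22 bits)


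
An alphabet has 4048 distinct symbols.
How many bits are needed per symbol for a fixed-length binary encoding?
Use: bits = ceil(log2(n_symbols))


log2(4048) = 11.983
Bracket: 2^11 = 2048 < 4048 <= 2^12 = 4096
So ceil(log2(4048)) = 12

bits = ceil(log2(4048)) = ceil(11.983) = 12 bits


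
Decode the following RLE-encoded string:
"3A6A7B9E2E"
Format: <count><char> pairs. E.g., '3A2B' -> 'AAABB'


Expanding each <count><char> pair:
  3A -> 'AAA'
  6A -> 'AAAAAA'
  7B -> 'BBBBBBB'
  9E -> 'EEEEEEEEE'
  2E -> 'EE'

Decoded = AAAAAAAAABBBBBBBEEEEEEEEEEE


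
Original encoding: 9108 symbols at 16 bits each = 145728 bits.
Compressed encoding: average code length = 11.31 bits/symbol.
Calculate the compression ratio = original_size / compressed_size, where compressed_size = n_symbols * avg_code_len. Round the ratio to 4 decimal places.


original_size = n_symbols * orig_bits = 9108 * 16 = 145728 bits
compressed_size = n_symbols * avg_code_len = 9108 * 11.31 = 103011.48 bits
ratio = original_size / compressed_size = 145728 / 103011.48 = 1.4147

Compression ratio = 1.4147


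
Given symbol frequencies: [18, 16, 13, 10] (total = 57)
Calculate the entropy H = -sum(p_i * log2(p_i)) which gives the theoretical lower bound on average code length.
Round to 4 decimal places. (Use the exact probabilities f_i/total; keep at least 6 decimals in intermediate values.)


Per-symbol terms -p_i * log2(p_i) with p_i = f_i/57:
  p = 18/57 = 0.315789: log2(p) = -1.662965, -p*log2(p) = 0.525147
  p = 16/57 = 0.280702: log2(p) = -1.832890, -p*log2(p) = 0.514495
  p = 13/57 = 0.228070: log2(p) = -2.132450, -p*log2(p) = 0.486348
  p = 10/57 = 0.175439: log2(p) = -2.510962, -p*log2(p) = 0.440520
H = 0.525147 + 0.514495 + 0.486348 + 0.440520 = 1.966510

H = 1.9665 bits/symbol


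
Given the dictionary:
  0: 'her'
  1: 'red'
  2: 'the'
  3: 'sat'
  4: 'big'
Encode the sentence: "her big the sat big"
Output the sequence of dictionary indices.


Look up each word in the dictionary:
  'her' -> 0
  'big' -> 4
  'the' -> 2
  'sat' -> 3
  'big' -> 4

Encoded: [0, 4, 2, 3, 4]


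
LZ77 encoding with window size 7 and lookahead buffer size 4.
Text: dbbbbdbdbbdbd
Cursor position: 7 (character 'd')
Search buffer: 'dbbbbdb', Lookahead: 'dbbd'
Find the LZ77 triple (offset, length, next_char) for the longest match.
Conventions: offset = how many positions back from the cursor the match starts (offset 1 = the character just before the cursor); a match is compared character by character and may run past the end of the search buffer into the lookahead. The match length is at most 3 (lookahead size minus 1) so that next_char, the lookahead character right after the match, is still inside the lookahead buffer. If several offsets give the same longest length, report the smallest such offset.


Try each offset into the search buffer:
  offset=1 (pos 6, char 'b'): match length 0
  offset=2 (pos 5, char 'd'): match length 2
  offset=3 (pos 4, char 'b'): match length 0
  offset=4 (pos 3, char 'b'): match length 0
  offset=5 (pos 2, char 'b'): match length 0
  offset=6 (pos 1, char 'b'): match length 0
  offset=7 (pos 0, char 'd'): match length 3
Longest match has length 3 at offset 7.
next_char = character at position 7 + 3 = 10 -> 'd'

Best match: offset=7, length=3 (matching 'dbb' starting at position 0)
LZ77 triple: (7, 3, 'd')


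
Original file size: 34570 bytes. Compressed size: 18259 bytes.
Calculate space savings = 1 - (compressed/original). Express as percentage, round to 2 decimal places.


ratio = compressed/original = 18259/34570 = 0.528175
savings = 1 - ratio = 1 - 0.528175 = 0.471825
as a percentage: 0.471825 * 100 = 47.18%

Space savings = 1 - 18259/34570 = 47.18%


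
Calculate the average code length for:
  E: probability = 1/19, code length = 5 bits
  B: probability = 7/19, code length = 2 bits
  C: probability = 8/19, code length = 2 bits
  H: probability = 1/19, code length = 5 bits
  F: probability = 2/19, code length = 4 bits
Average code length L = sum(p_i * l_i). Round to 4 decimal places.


Weighted contributions p_i * l_i:
  E: (1/19) * 5 = 5/19
  B: (7/19) * 2 = 14/19
  C: (8/19) * 2 = 16/19
  H: (1/19) * 5 = 5/19
  F: (2/19) * 4 = 8/19
Sum = (5 + 14 + 16 + 5 + 8)/19 = 48/19

L = 48/19 = 2.5263 bits/symbol


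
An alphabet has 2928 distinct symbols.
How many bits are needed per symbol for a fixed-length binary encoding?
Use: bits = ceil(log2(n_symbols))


log2(2928) = 11.5157
Bracket: 2^11 = 2048 < 2928 <= 2^12 = 4096
So ceil(log2(2928)) = 12

bits = ceil(log2(2928)) = ceil(11.5157) = 12 bits


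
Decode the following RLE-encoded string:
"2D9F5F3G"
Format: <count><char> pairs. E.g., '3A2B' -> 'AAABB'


Expanding each <count><char> pair:
  2D -> 'DD'
  9F -> 'FFFFFFFFF'
  5F -> 'FFFFF'
  3G -> 'GGG'

Decoded = DDFFFFFFFFFFFFFFGGG


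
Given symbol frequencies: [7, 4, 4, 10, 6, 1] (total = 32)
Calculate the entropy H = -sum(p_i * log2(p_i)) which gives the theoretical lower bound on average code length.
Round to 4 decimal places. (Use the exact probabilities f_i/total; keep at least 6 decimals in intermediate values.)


Per-symbol terms -p_i * log2(p_i) with p_i = f_i/32:
  p = 7/32 = 0.218750: log2(p) = -2.192645, -p*log2(p) = 0.479641
  p = 4/32 = 0.125000: log2(p) = -3.000000, -p*log2(p) = 0.375000
  p = 4/32 = 0.125000: log2(p) = -3.000000, -p*log2(p) = 0.375000
  p = 10/32 = 0.312500: log2(p) = -1.678072, -p*log2(p) = 0.524397
  p = 6/32 = 0.187500: log2(p) = -2.415037, -p*log2(p) = 0.452820
  p = 1/32 = 0.031250: log2(p) = -5.000000, -p*log2(p) = 0.156250
H = 0.479641 + 0.375000 + 0.375000 + 0.524397 + 0.452820 + 0.156250 = 2.363108

H = 2.3631 bits/symbol


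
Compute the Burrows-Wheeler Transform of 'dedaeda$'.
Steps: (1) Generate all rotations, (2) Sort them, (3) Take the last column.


Rotations (sorted):
  0: $dedaeda -> last char: a
  1: a$dedaed -> last char: d
  2: aeda$ded -> last char: d
  3: da$dedae -> last char: e
  4: daeda$de -> last char: e
  5: dedaeda$ -> last char: $
  6: eda$deda -> last char: a
  7: edaeda$d -> last char: d


BWT = addee$ad


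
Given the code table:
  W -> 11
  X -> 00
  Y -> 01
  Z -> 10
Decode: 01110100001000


Decoding:
01 -> Y
11 -> W
01 -> Y
00 -> X
00 -> X
10 -> Z
00 -> X


Result: YWYXXZX


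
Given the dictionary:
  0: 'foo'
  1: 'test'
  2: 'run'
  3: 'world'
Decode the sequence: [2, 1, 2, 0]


Look up each index in the dictionary:
  2 -> 'run'
  1 -> 'test'
  2 -> 'run'
  0 -> 'foo'

Decoded: "run test run foo"


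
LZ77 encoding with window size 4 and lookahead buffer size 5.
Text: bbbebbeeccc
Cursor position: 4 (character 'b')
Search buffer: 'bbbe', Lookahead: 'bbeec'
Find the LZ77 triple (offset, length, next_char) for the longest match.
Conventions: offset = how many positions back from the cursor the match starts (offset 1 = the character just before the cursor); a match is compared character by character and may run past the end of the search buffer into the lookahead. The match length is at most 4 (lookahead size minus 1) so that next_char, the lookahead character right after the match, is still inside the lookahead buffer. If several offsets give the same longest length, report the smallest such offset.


Try each offset into the search buffer:
  offset=1 (pos 3, char 'e'): match length 0
  offset=2 (pos 2, char 'b'): match length 1
  offset=3 (pos 1, char 'b'): match length 3
  offset=4 (pos 0, char 'b'): match length 2
Longest match has length 3 at offset 3.
next_char = character at position 4 + 3 = 7 -> 'e'

Best match: offset=3, length=3 (matching 'bbe' starting at position 1)
LZ77 triple: (3, 3, 'e')


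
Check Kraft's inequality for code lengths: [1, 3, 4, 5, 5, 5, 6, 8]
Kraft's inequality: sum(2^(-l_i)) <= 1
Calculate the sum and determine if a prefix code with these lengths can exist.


Sum = 2^(-1) + 2^(-3) + 2^(-4) + 2^(-5) + 2^(-5) + 2^(-5) + 2^(-6) + 2^(-8)
    = 0.5 + 0.125 + 0.0625 + 0.03125 + 0.03125 + 0.03125 + 0.015625 + 0.00390625
    = 205/256 = 0.80078125
Since 0.80078125 <= 1, Kraft's inequality IS satisfied.
A prefix code with these lengths CAN exist.

Kraft sum = 0.80078125. Satisfied.


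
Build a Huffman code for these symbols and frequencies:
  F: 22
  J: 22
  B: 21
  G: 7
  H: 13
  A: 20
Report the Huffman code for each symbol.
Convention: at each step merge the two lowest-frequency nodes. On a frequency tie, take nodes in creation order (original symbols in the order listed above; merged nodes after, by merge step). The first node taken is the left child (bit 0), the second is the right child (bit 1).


Huffman tree construction:
Step 1: Merge G(7) + H(13) = 20
Step 2: Merge A(20) + (G+H)(20) = 40
Step 3: Merge B(21) + F(22) = 43
Step 4: Merge J(22) + (A+(G+H))(40) = 62
Step 5: Merge (B+F)(43) + (J+(A+(G+H)))(62) = 105
Read each symbol's code off the tree from the root (left child = 0, right child = 1).

Codes:
  F: 01 (length 2)
  J: 10 (length 2)
  B: 00 (length 2)
  G: 1110 (length 4)
  H: 1111 (length 4)
  A: 110 (length 3)
Average code length: 270/105 = 2.5714 bits/symbol


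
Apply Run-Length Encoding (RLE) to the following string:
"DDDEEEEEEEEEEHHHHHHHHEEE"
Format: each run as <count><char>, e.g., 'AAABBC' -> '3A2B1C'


Scanning runs left to right:
  i=0: run of 'D' x 3 -> '3D'
  i=3: run of 'E' x 10 -> '10E'
  i=13: run of 'H' x 8 -> '8H'
  i=21: run of 'E' x 3 -> '3E'

RLE = 3D10E8H3E


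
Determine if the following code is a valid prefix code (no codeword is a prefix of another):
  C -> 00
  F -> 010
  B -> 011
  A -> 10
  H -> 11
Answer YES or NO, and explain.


Checking each pair (does one codeword prefix another?):
  C='00' vs F='010': no prefix
  C='00' vs B='011': no prefix
  C='00' vs A='10': no prefix
  C='00' vs H='11': no prefix
  F='010' vs C='00': no prefix
  F='010' vs B='011': no prefix
  F='010' vs A='10': no prefix
  F='010' vs H='11': no prefix
  B='011' vs C='00': no prefix
  B='011' vs F='010': no prefix
  B='011' vs A='10': no prefix
  B='011' vs H='11': no prefix
  A='10' vs C='00': no prefix
  A='10' vs F='010': no prefix
  A='10' vs B='011': no prefix
  A='10' vs H='11': no prefix
  H='11' vs C='00': no prefix
  H='11' vs F='010': no prefix
  H='11' vs B='011': no prefix
  H='11' vs A='10': no prefix
No violation found over all pairs.

YES -- this is a valid prefix code. No codeword is a prefix of any other codeword.


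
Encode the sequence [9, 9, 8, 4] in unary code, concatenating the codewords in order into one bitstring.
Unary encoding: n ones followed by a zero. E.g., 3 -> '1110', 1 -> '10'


Encode each number as n ones followed by a terminating 0:
  9 -> 1111111110 (10 bits)
  9 -> 1111111110 (10 bits)
  8 -> 111111110 (9 bits)
  4 -> 11110 (5 bits)
Total length = 10 + 10 + 9 + 5 = 34 bits.

Unary([9, 9, 8, 4]) = 1111111110111111111011111111011110 (34 bits)


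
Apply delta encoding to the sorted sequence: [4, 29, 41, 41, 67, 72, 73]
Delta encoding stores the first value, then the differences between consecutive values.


First value: 4
Deltas:
  29 - 4 = 25
  41 - 29 = 12
  41 - 41 = 0
  67 - 41 = 26
  72 - 67 = 5
  73 - 72 = 1


Delta encoded: [4, 25, 12, 0, 26, 5, 1]


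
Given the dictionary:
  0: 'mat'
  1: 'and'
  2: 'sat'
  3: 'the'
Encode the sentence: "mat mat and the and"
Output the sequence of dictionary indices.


Look up each word in the dictionary:
  'mat' -> 0
  'mat' -> 0
  'and' -> 1
  'the' -> 3
  'and' -> 1

Encoded: [0, 0, 1, 3, 1]


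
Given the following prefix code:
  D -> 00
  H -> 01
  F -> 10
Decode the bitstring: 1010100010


Decoding step by step:
Bits 10 -> F
Bits 10 -> F
Bits 10 -> F
Bits 00 -> D
Bits 10 -> F


Decoded message: FFFDF


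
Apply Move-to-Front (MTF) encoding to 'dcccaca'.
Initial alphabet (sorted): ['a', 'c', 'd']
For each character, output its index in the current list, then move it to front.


MTF encoding:
'd': index 2 in ['a', 'c', 'd'] -> ['d', 'a', 'c']
'c': index 2 in ['d', 'a', 'c'] -> ['c', 'd', 'a']
'c': index 0 in ['c', 'd', 'a'] -> ['c', 'd', 'a']
'c': index 0 in ['c', 'd', 'a'] -> ['c', 'd', 'a']
'a': index 2 in ['c', 'd', 'a'] -> ['a', 'c', 'd']
'c': index 1 in ['a', 'c', 'd'] -> ['c', 'a', 'd']
'a': index 1 in ['c', 'a', 'd'] -> ['a', 'c', 'd']


Output: [2, 2, 0, 0, 2, 1, 1]


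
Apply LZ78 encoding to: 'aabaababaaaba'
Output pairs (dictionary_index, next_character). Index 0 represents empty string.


LZ78 encoding steps:
Dictionary: {0: ''}
Step 1: w='' (idx 0), next='a' -> output (0, 'a'), add 'a' as idx 1
Step 2: w='a' (idx 1), next='b' -> output (1, 'b'), add 'ab' as idx 2
Step 3: w='a' (idx 1), next='a' -> output (1, 'a'), add 'aa' as idx 3
Step 4: w='' (idx 0), next='b' -> output (0, 'b'), add 'b' as idx 4
Step 5: w='ab' (idx 2), next='a' -> output (2, 'a'), add 'aba' as idx 5
Step 6: w='aa' (idx 3), next='b' -> output (3, 'b'), add 'aab' as idx 6
Step 7: w='a' (idx 1), end of input -> output (1, '')


Encoded: [(0, 'a'), (1, 'b'), (1, 'a'), (0, 'b'), (2, 'a'), (3, 'b'), (1, '')]


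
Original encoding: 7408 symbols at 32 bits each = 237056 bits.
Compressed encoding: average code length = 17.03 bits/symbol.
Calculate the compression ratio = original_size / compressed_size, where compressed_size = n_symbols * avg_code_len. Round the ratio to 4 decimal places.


original_size = n_symbols * orig_bits = 7408 * 32 = 237056 bits
compressed_size = n_symbols * avg_code_len = 7408 * 17.03 = 126158.24 bits
ratio = original_size / compressed_size = 237056 / 126158.24 = 1.879

Compression ratio = 1.879


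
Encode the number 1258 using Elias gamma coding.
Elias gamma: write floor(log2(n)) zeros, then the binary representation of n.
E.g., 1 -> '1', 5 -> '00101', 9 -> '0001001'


num_bits = floor(log2(1258)) + 1 = 11
leading_zeros = num_bits - 1 = 10
binary(1258) = 10011101010

Elias gamma(1258) = '0000000000' + '10011101010' = 000000000010011101010 (21 bits)


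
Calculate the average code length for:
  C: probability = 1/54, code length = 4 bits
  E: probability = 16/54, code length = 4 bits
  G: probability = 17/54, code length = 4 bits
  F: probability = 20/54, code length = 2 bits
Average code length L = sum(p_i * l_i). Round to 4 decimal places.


Weighted contributions p_i * l_i:
  C: (1/54) * 4 = 4/54
  E: (16/54) * 4 = 64/54
  G: (17/54) * 4 = 68/54
  F: (20/54) * 2 = 40/54
Sum = (4 + 64 + 68 + 40)/54 = 176/54

L = 176/54 = 3.2593 bits/symbol


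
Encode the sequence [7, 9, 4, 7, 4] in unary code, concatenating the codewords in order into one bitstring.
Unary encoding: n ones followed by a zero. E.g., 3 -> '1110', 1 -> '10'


Encode each number as n ones followed by a terminating 0:
  7 -> 11111110 (8 bits)
  9 -> 1111111110 (10 bits)
  4 -> 11110 (5 bits)
  7 -> 11111110 (8 bits)
  4 -> 11110 (5 bits)
Total length = 8 + 10 + 5 + 8 + 5 = 36 bits.

Unary([7, 9, 4, 7, 4]) = 111111101111111110111101111111011110 (36 bits)


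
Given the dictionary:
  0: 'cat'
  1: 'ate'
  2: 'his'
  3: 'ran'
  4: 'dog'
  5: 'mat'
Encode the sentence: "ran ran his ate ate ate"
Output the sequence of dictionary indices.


Look up each word in the dictionary:
  'ran' -> 3
  'ran' -> 3
  'his' -> 2
  'ate' -> 1
  'ate' -> 1
  'ate' -> 1

Encoded: [3, 3, 2, 1, 1, 1]


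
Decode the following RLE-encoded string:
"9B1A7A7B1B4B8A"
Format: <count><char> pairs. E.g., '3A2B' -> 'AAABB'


Expanding each <count><char> pair:
  9B -> 'BBBBBBBBB'
  1A -> 'A'
  7A -> 'AAAAAAA'
  7B -> 'BBBBBBB'
  1B -> 'B'
  4B -> 'BBBB'
  8A -> 'AAAAAAAA'

Decoded = BBBBBBBBBAAAAAAAABBBBBBBBBBBBAAAAAAAA


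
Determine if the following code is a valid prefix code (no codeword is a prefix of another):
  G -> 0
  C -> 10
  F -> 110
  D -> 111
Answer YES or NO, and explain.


Checking each pair (does one codeword prefix another?):
  G='0' vs C='10': no prefix
  G='0' vs F='110': no prefix
  G='0' vs D='111': no prefix
  C='10' vs G='0': no prefix
  C='10' vs F='110': no prefix
  C='10' vs D='111': no prefix
  F='110' vs G='0': no prefix
  F='110' vs C='10': no prefix
  F='110' vs D='111': no prefix
  D='111' vs G='0': no prefix
  D='111' vs C='10': no prefix
  D='111' vs F='110': no prefix
No violation found over all pairs.

YES -- this is a valid prefix code. No codeword is a prefix of any other codeword.


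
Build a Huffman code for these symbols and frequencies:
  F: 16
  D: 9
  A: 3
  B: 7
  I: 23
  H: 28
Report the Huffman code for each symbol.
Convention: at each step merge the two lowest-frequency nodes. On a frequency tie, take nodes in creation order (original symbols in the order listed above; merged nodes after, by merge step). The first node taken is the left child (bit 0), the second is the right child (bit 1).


Huffman tree construction:
Step 1: Merge A(3) + B(7) = 10
Step 2: Merge D(9) + (A+B)(10) = 19
Step 3: Merge F(16) + (D+(A+B))(19) = 35
Step 4: Merge I(23) + H(28) = 51
Step 5: Merge (F+(D+(A+B)))(35) + (I+H)(51) = 86
Read each symbol's code off the tree from the root (left child = 0, right child = 1).

Codes:
  F: 00 (length 2)
  D: 010 (length 3)
  A: 0110 (length 4)
  B: 0111 (length 4)
  I: 10 (length 2)
  H: 11 (length 2)
Average code length: 201/86 = 2.3372 bits/symbol


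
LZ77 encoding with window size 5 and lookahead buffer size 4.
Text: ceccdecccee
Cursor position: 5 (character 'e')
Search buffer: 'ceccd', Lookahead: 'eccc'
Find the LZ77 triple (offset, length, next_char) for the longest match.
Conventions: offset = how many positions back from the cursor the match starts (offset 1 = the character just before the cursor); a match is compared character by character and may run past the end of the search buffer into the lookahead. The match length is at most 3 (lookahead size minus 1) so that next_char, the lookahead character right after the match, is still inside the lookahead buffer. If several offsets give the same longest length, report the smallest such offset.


Try each offset into the search buffer:
  offset=1 (pos 4, char 'd'): match length 0
  offset=2 (pos 3, char 'c'): match length 0
  offset=3 (pos 2, char 'c'): match length 0
  offset=4 (pos 1, char 'e'): match length 3
  offset=5 (pos 0, char 'c'): match length 0
Longest match has length 3 at offset 4.
next_char = character at position 5 + 3 = 8 -> 'c'

Best match: offset=4, length=3 (matching 'ecc' starting at position 1)
LZ77 triple: (4, 3, 'c')


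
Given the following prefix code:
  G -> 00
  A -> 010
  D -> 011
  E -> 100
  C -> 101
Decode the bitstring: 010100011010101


Decoding step by step:
Bits 010 -> A
Bits 100 -> E
Bits 011 -> D
Bits 010 -> A
Bits 101 -> C


Decoded message: AEDAC


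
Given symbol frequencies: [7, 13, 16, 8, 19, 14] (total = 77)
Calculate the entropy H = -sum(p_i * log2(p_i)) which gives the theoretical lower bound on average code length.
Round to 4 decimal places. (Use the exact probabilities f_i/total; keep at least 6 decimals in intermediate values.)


Per-symbol terms -p_i * log2(p_i) with p_i = f_i/77:
  p = 7/77 = 0.090909: log2(p) = -3.459432, -p*log2(p) = 0.314494
  p = 13/77 = 0.168831: log2(p) = -2.566347, -p*log2(p) = 0.433279
  p = 16/77 = 0.207792: log2(p) = -2.266787, -p*log2(p) = 0.471021
  p = 8/77 = 0.103896: log2(p) = -3.266787, -p*log2(p) = 0.339406
  p = 19/77 = 0.246753: log2(p) = -2.018859, -p*log2(p) = 0.498160
  p = 14/77 = 0.181818: log2(p) = -2.459432, -p*log2(p) = 0.447169
H = 0.314494 + 0.433279 + 0.471021 + 0.339406 + 0.498160 + 0.447169 = 2.503529

H = 2.5035 bits/symbol


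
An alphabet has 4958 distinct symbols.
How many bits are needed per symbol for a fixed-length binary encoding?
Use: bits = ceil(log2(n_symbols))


log2(4958) = 12.2755
Bracket: 2^12 = 4096 < 4958 <= 2^13 = 8192
So ceil(log2(4958)) = 13

bits = ceil(log2(4958)) = ceil(12.2755) = 13 bits


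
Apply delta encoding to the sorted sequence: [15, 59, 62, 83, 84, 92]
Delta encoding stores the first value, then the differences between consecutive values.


First value: 15
Deltas:
  59 - 15 = 44
  62 - 59 = 3
  83 - 62 = 21
  84 - 83 = 1
  92 - 84 = 8


Delta encoded: [15, 44, 3, 21, 1, 8]


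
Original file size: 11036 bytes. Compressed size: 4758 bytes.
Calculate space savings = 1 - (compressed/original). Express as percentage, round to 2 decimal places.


ratio = compressed/original = 4758/11036 = 0.431134
savings = 1 - ratio = 1 - 0.431134 = 0.568866
as a percentage: 0.568866 * 100 = 56.89%

Space savings = 1 - 4758/11036 = 56.89%


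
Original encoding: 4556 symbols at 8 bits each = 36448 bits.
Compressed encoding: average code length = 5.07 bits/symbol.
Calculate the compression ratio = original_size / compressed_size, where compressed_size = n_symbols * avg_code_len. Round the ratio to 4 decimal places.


original_size = n_symbols * orig_bits = 4556 * 8 = 36448 bits
compressed_size = n_symbols * avg_code_len = 4556 * 5.07 = 23098.92 bits
ratio = original_size / compressed_size = 36448 / 23098.92 = 1.5779

Compression ratio = 1.5779


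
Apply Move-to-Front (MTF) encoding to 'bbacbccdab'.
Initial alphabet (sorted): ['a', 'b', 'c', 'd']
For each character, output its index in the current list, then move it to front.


MTF encoding:
'b': index 1 in ['a', 'b', 'c', 'd'] -> ['b', 'a', 'c', 'd']
'b': index 0 in ['b', 'a', 'c', 'd'] -> ['b', 'a', 'c', 'd']
'a': index 1 in ['b', 'a', 'c', 'd'] -> ['a', 'b', 'c', 'd']
'c': index 2 in ['a', 'b', 'c', 'd'] -> ['c', 'a', 'b', 'd']
'b': index 2 in ['c', 'a', 'b', 'd'] -> ['b', 'c', 'a', 'd']
'c': index 1 in ['b', 'c', 'a', 'd'] -> ['c', 'b', 'a', 'd']
'c': index 0 in ['c', 'b', 'a', 'd'] -> ['c', 'b', 'a', 'd']
'd': index 3 in ['c', 'b', 'a', 'd'] -> ['d', 'c', 'b', 'a']
'a': index 3 in ['d', 'c', 'b', 'a'] -> ['a', 'd', 'c', 'b']
'b': index 3 in ['a', 'd', 'c', 'b'] -> ['b', 'a', 'd', 'c']


Output: [1, 0, 1, 2, 2, 1, 0, 3, 3, 3]


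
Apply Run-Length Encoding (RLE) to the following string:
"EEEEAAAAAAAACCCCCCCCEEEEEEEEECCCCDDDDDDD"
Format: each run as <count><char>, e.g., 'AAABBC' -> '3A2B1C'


Scanning runs left to right:
  i=0: run of 'E' x 4 -> '4E'
  i=4: run of 'A' x 8 -> '8A'
  i=12: run of 'C' x 8 -> '8C'
  i=20: run of 'E' x 9 -> '9E'
  i=29: run of 'C' x 4 -> '4C'
  i=33: run of 'D' x 7 -> '7D'

RLE = 4E8A8C9E4C7D


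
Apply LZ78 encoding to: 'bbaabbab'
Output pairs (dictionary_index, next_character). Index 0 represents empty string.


LZ78 encoding steps:
Dictionary: {0: ''}
Step 1: w='' (idx 0), next='b' -> output (0, 'b'), add 'b' as idx 1
Step 2: w='b' (idx 1), next='a' -> output (1, 'a'), add 'ba' as idx 2
Step 3: w='' (idx 0), next='a' -> output (0, 'a'), add 'a' as idx 3
Step 4: w='b' (idx 1), next='b' -> output (1, 'b'), add 'bb' as idx 4
Step 5: w='a' (idx 3), next='b' -> output (3, 'b'), add 'ab' as idx 5


Encoded: [(0, 'b'), (1, 'a'), (0, 'a'), (1, 'b'), (3, 'b')]


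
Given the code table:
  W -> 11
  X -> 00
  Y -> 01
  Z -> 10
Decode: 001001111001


Decoding:
00 -> X
10 -> Z
01 -> Y
11 -> W
10 -> Z
01 -> Y


Result: XZYWZY


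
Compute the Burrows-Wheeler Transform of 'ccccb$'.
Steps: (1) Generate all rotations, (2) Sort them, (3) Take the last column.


Rotations (sorted):
  0: $ccccb -> last char: b
  1: b$cccc -> last char: c
  2: cb$ccc -> last char: c
  3: ccb$cc -> last char: c
  4: cccb$c -> last char: c
  5: ccccb$ -> last char: $


BWT = bcccc$


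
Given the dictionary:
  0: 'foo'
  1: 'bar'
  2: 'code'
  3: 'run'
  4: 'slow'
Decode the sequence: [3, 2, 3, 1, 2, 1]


Look up each index in the dictionary:
  3 -> 'run'
  2 -> 'code'
  3 -> 'run'
  1 -> 'bar'
  2 -> 'code'
  1 -> 'bar'

Decoded: "run code run bar code bar"


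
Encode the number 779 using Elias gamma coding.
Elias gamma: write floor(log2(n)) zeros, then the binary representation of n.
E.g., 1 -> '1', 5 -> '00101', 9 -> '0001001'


num_bits = floor(log2(779)) + 1 = 10
leading_zeros = num_bits - 1 = 9
binary(779) = 1100001011

Elias gamma(779) = '000000000' + '1100001011' = 0000000001100001011 (19 bits)


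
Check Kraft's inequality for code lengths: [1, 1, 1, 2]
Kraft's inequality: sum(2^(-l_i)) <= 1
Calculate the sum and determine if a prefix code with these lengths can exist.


Sum = 2^(-1) + 2^(-1) + 2^(-1) + 2^(-2)
    = 0.5 + 0.5 + 0.5 + 0.25
    = 7/4 = 1.75
Since 1.75 > 1, Kraft's inequality is NOT satisfied.
A prefix code with these lengths CANNOT exist.

Kraft sum = 1.75. Not satisfied.
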